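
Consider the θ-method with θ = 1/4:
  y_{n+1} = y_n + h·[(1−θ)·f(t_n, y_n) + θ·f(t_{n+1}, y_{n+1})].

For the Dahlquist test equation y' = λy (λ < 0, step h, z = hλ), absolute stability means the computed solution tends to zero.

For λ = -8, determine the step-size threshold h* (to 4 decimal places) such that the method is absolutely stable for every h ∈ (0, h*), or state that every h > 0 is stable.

Test eqn y'=λy, z=hλ:
  y_{n+1} = y_n + z·[3/4·y_n + 1/4·y_{n+1}] ⇒ (1 − 1/4z)y_{n+1} = (1 + 3/4z)y_n
  ⇒ R(z) = (1 + 3/4z)/(1 − 1/4z).

Solve |R(x)|<1 on ℝ⁻.
x=-1.19: |R|=0.0829
R=−1: 1+3/4x = −1+1/4x ⇒ -1/2x=2 ⇒ x=2/(-1/2)=-4.0000
Confirm numerically:
  x=-3.686: |R|=0.91829 <1
  x=-3.432: |R|=0.84715 <1
  x=-3.325: |R|=0.81570 <1
  x=-4.536: |R|=1.12559 >1
  x=-4.466: |R|=1.11009 >1
  x=-4.332: |R|=1.07969 >1
Interval (-4.0000, 0).

(-4.0000,0); λ=-8 ⇒ h* = (4)/8 = 0.5000.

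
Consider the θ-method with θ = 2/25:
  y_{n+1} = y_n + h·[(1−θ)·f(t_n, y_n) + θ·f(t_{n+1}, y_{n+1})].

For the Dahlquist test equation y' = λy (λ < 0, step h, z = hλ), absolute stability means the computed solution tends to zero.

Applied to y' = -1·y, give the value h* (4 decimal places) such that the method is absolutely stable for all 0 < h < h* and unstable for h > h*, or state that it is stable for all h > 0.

(-2.3810,0); λ=-1 ⇒ h* = (50/21)/1 = 2.3810.

Set f=λy, z=hλ:
  y_{n+1} = y_n + z·[23/25·y_n + 2/25·y_{n+1}] ⇒ (1 − 2/25z)y_{n+1} = (1 + 23/25z)y_n
  ⇒ R(z) = (1 + 23/25z)/(1 − 2/25z).

Solve |R(x)|<1 on ℝ⁻.
x=-1.46: |R|=0.3073
R=−1: 1+23/25x = −1+2/25x ⇒ -21/25x=2 ⇒ x=2/(-21/25)=-2.3810
Confirm numerically:
  x=-2.275: |R|=0.92470 <1
  x=-1.682: |R|=0.48251 <1
  x=-1.522: |R|=0.35680 <1
  x=-1.134: |R|=0.03968 <1
  x=-2.979: |R|=1.40568 >1
  x=-2.652: |R|=1.18783 >1
Interval (-2.3810, 0).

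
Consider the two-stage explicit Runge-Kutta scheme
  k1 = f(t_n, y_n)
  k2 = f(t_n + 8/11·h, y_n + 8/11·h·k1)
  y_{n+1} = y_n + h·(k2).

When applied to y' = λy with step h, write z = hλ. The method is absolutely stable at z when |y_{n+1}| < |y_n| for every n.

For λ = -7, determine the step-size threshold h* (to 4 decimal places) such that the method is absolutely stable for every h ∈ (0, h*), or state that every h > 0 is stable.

(-1.3750,0); λ=-7 ⇒ h* = (11/8)/7 = 0.1964.

With y'=λy (z=hλ):
  k1=λy_n ⇒ h·k1=z·y_n;  k2=λ(1+8/11z)y_n ⇒ h·k2=z(1+8/11z)y_n
  y_{n+1}/y_n = 1 + z(1+8/11z) = 1 + z + 8/11z²
  ⇒ R(z) = 1 + z + 8/11z².

Need |R(x)|<1, x<0.
x=-0.48: |R|=0.6876
R=1: x+8/11x²=0 ⇒ x=−11/8=-1.3750; min R=1−1/(4·8/11)=0.6562>−1
Confirm numerically:
  x=-1.335: |R|=0.96116 <1
  x=-1.054: |R|=0.75394 <1
  x=-0.666: |R|=0.65659 <1
  x=-0.569: |R|=0.66646 <1
  x=-1.768: |R|=1.50533 >1
  x=-1.698: |R|=1.39888 >1
  x=-1.626: |R|=1.29682 >1
Stable set (-1.3750, 0).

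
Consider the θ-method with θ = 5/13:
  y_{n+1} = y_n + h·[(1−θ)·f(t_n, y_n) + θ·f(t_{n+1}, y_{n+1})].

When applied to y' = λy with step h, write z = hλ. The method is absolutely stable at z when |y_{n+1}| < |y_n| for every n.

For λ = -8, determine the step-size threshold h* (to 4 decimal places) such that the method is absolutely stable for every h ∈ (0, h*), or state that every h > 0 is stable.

(-8.6667,0); λ=-8 ⇒ h* = (26/3)/8 = 1.0833.

With y'=λy (z=hλ):
  y_{n+1} = y_n + z·[8/13·y_n + 5/13·y_{n+1}] ⇒ (1 − 5/13z)y_{n+1} = (1 + 8/13z)y_n
  ⇒ R(z) = (1 + 8/13z)/(1 − 5/13z).

Find x<0 with |R(x)|<1.
x=-1: |R|=0.2778
R=−1: 1+8/13x = −1+5/13x ⇒ -3/13x=2 ⇒ x=2/(-3/13)=-8.6667
Confirm numerically:
  x=-7.008: |R|=0.89642 <1
  x=-6.804: |R|=0.88116 <1
  x=-4.378: |R|=0.63124 <1
  x=-3.798: |R|=0.54342 <1
  x=-8.887: |R|=1.01151 >1
  x=-8.788: |R|=1.00639 >1
Interval (-8.6667, 0).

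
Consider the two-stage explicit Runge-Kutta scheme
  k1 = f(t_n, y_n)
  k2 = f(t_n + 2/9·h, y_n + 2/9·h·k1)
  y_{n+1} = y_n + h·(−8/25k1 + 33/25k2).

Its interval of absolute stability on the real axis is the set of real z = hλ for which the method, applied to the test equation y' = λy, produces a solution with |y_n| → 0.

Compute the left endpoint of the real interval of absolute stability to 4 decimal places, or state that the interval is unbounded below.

left endpoint -3.4091.

Test eqn y'=λy, z=hλ:
  k1=λy_n ⇒ h·k1=z·y_n;  k2=λ(1+2/9z)y_n ⇒ h·k2=z(1+2/9z)y_n
  y_{n+1}/y_n = 1 − 8/25z + 33/25z(1+2/9z) = 1 + z + 22/75z²
  Hence R(z) = 1 + z + 22/75z².

Need |R(x)|<1, x<0.
x=-1.55: |R|=0.1547
R=1: x+22/75x²=0 ⇒ x=−75/22=-3.4091; min R=1−1/(4·22/75)=0.1477>−1
Confirm numerically:
  x=-3.306: |R|=0.90003 <1
  x=-2.659: |R|=0.41495 <1
  x=-2.569: |R|=0.36693 <1
  x=-1.697: |R|=0.14774 <1
  x=-3.582: |R|=1.18168 >1
  x=-3.518: |R|=1.11239 >1
  x=-3.481: |R|=1.07343 >1
Stable set (-3.4091, 0).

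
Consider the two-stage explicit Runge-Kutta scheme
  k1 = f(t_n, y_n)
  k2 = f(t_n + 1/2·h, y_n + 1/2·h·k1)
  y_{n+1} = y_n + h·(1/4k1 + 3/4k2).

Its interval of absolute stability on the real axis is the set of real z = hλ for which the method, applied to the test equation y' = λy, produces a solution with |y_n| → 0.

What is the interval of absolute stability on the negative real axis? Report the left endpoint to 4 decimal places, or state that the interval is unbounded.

(-2.6667, 0).

On y'=λy, z=hλ:
  k1=λy_n ⇒ h·k1=z·y_n;  k2=λ(1+1/2z)y_n ⇒ h·k2=z(1+1/2z)y_n
  y_{n+1}/y_n = 1 + 1/4z + 3/4z(1+1/2z) = 1 + z + 3/8z²
  ⇒ R(z) = 1 + z + 3/8z².

Find x<0 with |R(x)|<1.
x=-1.53: |R|=0.3478
R=1: x+3/8x²=0 ⇒ x=−8/3=-2.6667; min R=1−1/(4·3/8)=0.3333>−1
Confirm numerically:
  x=-2.260: |R|=0.65535 <1
  x=-1.748: |R|=0.39781 <1
  x=-1.738: |R|=0.39474 <1
  x=-1.123: |R|=0.34992 <1
  x=-3.224: |R|=1.67382 >1
  x=-3.130: |R|=1.54384 >1
  x=-2.857: |R|=1.20392 >1
Interval (-2.6667, 0).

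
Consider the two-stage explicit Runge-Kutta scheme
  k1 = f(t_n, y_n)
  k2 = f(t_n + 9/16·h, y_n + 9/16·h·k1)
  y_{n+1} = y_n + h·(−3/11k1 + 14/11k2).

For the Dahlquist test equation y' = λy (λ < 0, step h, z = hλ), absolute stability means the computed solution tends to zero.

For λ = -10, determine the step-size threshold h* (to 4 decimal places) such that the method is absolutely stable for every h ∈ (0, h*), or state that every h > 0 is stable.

With y'=λy (z=hλ):
  k1=λy_n ⇒ h·k1=z·y_n;  k2=λ(1+9/16z)y_n ⇒ h·k2=z(1+9/16z)y_n
  y_{n+1}/y_n = 1 − 3/11z + 14/11z(1+9/16z) = 1 + z + 63/88z²
  so R(z) = 1 + z + 63/88z².

Find x<0 with |R(x)|<1.
x=-1.09: |R|=0.7606
R=1: x+63/88x²=0 ⇒ x=−88/63=-1.3968; min R=1−1/(4·63/88)=0.6508>−1
Confirm numerically:
  x=-1.109: |R|=0.77148 <1
  x=-0.972: |R|=0.70438 <1
  x=-0.961: |R|=0.70016 <1
  x=-1.917: |R|=1.71389 >1
  x=-1.798: |R|=1.51639 >1
Stable set (-1.3968, 0).

(-1.3968,0); λ=-10 ⇒ h* = (88/63)/10 = 0.1397.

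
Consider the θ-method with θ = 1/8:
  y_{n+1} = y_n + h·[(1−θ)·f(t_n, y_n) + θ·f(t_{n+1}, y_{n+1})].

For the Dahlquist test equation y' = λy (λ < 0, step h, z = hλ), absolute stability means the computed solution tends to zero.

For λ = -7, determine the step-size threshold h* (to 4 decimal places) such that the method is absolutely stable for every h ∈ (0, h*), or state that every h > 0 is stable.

(-2.6667,0); λ=-7 ⇒ h* = (8/3)/7 = 0.3810.

On y'=λy, z=hλ:
  y_{n+1} = y_n + z·[7/8·y_n + 1/8·y_{n+1}] ⇒ (1 − 1/8z)y_{n+1} = (1 + 7/8z)y_n
  R(z) = (1 + 7/8z)/(1 − 1/8z).

Need |R(x)|<1, x<0.
x=-1.03: |R|=0.0875
R=−1: 1+7/8x = −1+1/8x ⇒ -3/4x=2 ⇒ x=2/(-3/4)=-2.6667
Confirm numerically:
  x=-2.261: |R|=0.76279 <1
  x=-1.777: |R|=0.45402 <1
  x=-1.658: |R|=0.37337 <1
  x=-1.070: |R|=0.05623 <1
  x=-3.114: |R|=1.24150 >1
  x=-3.098: |R|=1.23320 >1
Interval (-2.6667, 0).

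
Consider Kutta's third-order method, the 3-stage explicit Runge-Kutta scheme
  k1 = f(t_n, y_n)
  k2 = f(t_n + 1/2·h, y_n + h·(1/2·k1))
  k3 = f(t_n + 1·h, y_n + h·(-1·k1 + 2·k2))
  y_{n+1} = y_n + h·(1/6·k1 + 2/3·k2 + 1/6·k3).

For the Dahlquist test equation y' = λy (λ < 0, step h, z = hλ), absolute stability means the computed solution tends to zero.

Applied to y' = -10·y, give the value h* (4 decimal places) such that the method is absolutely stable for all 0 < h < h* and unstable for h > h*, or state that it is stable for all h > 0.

On y'=λy, z=hλ:
  order 3, 3-stage ⇒ R(z)=1+z+z^2/2+z^3/6
  (e.g. R(-0.37)=0.69001, |R|=0.69001)

Find x<0 with |R(x)|<1.
x=-0.37: |R|=0.6900
|R(-1.94)|=0.2751 |R(-1.41)|=0.1168 |R(-1.34)|=0.1568
Bisect:
  x_lo=-2.9024 |R|=1.7653  x_hi=-0.1570 |R|=0.8547
  mid=-1.52967 |R|=0.04373 →hi
  mid=-2.21602 |R|=0.57436 →hi
  mid=-2.55919 |R|=1.07801 →lo
  mid=-2.38760 |R|=0.80576 →hi
  mid=-2.47340 |R|=0.93646 →hi
  mid=-2.51629 |R|=1.00584 →lo
  mid=-2.49485 |R|=0.97081 →hi
  mid=-2.50557 |R|=0.98824 →hi
  mid=-2.51093 |R|=0.99702 →hi
  mid=-2.51361 |R|=1.00143 →lo
  ...
  [-2.51277,-2.51261] ⇒ x*=-2.5127
Stable set (-2.5127, 0).

(-2.5127,0); λ=-10 ⇒ h* = 0.2513.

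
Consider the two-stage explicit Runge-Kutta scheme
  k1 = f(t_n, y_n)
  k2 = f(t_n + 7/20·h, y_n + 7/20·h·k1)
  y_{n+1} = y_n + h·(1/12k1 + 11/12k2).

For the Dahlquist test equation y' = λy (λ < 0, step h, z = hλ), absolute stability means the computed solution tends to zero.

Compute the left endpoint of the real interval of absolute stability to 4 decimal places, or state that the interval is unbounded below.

z* = -3.1169.

With y'=λy (z=hλ):
  k1=λy_n ⇒ h·k1=z·y_n;  k2=λ(1+7/20z)y_n ⇒ h·k2=z(1+7/20z)y_n
  y_{n+1}/y_n = 1 + 1/12z + 11/12z(1+7/20z) = 1 + z + 77/240z²
  Hence R(z) = 1 + z + 77/240z².

Need |R(x)|<1, x<0.
x=-0.98: |R|=0.3281
R=1: x+77/240x²=0 ⇒ x=−240/77=-3.1169; min R=1−1/(4·77/240)=0.2208>−1
Confirm numerically:
  x=-2.217: |R|=0.35992 <1
  x=-2.108: |R|=0.31768 <1
  x=-1.831: |R|=0.24461 <1
  x=-1.443: |R|=0.22505 <1
  x=-3.670: |R|=1.65127 >1
  x=-3.595: |R|=1.55146 >1
  x=-3.556: |R|=1.50098 >1
Stable set (-3.1169, 0).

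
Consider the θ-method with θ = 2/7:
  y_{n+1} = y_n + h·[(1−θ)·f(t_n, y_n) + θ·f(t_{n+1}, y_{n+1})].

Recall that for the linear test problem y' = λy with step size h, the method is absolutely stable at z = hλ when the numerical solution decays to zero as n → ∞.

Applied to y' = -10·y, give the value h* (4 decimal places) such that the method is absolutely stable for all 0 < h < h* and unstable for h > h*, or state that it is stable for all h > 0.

(-4.6667,0); λ=-10 ⇒ h* = (14/3)/10 = 0.4667.

On y'=λy, z=hλ:
  y_{n+1} = y_n + z·[5/7·y_n + 2/7·y_{n+1}] ⇒ (1 − 2/7z)y_{n+1} = (1 + 5/7z)y_n
  Hence R(z) = (1 + 5/7z)/(1 − 2/7z).

Need |R(x)|<1, x<0.
x=-1.7: |R|=0.1442
R=−1: 1+5/7x = −1+2/7x ⇒ -3/7x=2 ⇒ x=2/(-3/7)=-4.6667
Confirm numerically:
  x=-4.360: |R|=0.94148 <1
  x=-2.100: |R|=0.31250 <1
  x=-1.914: |R|=0.23735 <1
  x=-4.983: |R|=1.05594 >1
  x=-4.957: |R|=1.05150 >1
Interval (-4.6667, 0).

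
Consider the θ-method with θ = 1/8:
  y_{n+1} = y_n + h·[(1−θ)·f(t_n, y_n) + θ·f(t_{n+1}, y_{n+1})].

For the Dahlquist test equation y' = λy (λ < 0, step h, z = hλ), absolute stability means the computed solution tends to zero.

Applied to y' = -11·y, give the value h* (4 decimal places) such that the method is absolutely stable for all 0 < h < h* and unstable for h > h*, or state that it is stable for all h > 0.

Set f=λy, z=hλ:
  y_{n+1} = y_n + z·[7/8·y_n + 1/8·y_{n+1}] ⇒ (1 − 1/8z)y_{n+1} = (1 + 7/8z)y_n
  so R(z) = (1 + 7/8z)/(1 − 1/8z).

Solve |R(x)|<1 on ℝ⁻.
x=-1.14: |R|=0.0022
R=−1: 1+7/8x = −1+1/8x ⇒ -3/4x=2 ⇒ x=2/(-3/4)=-2.6667
Confirm numerically:
  x=-1.992: |R|=0.59488 <1
  x=-1.335: |R|=0.14408 <1
  x=-1.222: |R|=0.06007 <1
  x=-3.262: |R|=1.31717 >1
  x=-3.181: |R|=1.27600 >1
  x=-3.042: |R|=1.20395 >1
So |R|<1 on (-2.6667, 0).

(-2.6667,0); λ=-11 ⇒ h* = (8/3)/11 = 0.2424.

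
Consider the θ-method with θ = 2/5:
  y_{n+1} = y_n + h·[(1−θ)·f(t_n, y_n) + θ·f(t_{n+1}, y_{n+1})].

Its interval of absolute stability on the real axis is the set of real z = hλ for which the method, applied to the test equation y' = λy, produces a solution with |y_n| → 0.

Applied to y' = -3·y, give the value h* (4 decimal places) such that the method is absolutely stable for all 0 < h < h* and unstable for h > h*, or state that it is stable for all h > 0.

(-10.0000,0); λ=-3 ⇒ h* = (10)/3 = 3.3333.

Set f=λy, z=hλ:
  y_{n+1} = y_n + z·[3/5·y_n + 2/5·y_{n+1}] ⇒ (1 − 2/5z)y_{n+1} = (1 + 3/5z)y_n
  ⇒ R(z) = (1 + 3/5z)/(1 − 2/5z).

Solve |R(x)|<1 on ℝ⁻.
x=-0.88: |R|=0.3491
R=−1: 1+3/5x = −1+2/5x ⇒ -1/5x=2 ⇒ x=2/(-1/5)=-10.0000
Confirm numerically:
  x=-8.543: |R|=0.93403 <1
  x=-7.862: |R|=0.89683 <1
  x=-5.267: |R|=0.69531 <1
  x=-10.510: |R|=1.01960 >1
  x=-10.106: |R|=1.00420 >1
So |R|<1 on (-10.0000, 0).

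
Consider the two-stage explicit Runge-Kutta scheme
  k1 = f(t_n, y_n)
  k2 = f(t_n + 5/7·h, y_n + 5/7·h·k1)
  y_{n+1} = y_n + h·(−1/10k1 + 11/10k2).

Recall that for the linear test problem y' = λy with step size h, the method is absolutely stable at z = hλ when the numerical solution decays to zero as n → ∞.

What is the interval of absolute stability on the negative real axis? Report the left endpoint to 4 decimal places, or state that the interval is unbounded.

With y'=λy (z=hλ):
  k1=λy_n ⇒ h·k1=z·y_n;  k2=λ(1+5/7z)y_n ⇒ h·k2=z(1+5/7z)y_n
  y_{n+1}/y_n = 1 − 1/10z + 11/10z(1+5/7z) = 1 + z + 11/14z²
  so R(z) = 1 + z + 11/14z².

Need |R(x)|<1, x<0.
x=-0.77: |R|=0.6958
R=1: x+11/14x²=0 ⇒ x=−14/11=-1.2727; min R=1−1/(4·11/14)=0.6818>−1
Confirm numerically:
  x=-1.251: |R|=0.97864 <1
  x=-1.236: |R|=0.96433 <1
  x=-1.210: |R|=0.94036 <1
  x=-0.761: |R|=0.69402 <1
  x=-1.715: |R|=1.59596 >1
  x=-1.599: |R|=1.40992 >1
  x=-1.404: |R|=1.14481 >1
So |R|<1 on (-1.2727, 0).

z∈(-1.2727,0).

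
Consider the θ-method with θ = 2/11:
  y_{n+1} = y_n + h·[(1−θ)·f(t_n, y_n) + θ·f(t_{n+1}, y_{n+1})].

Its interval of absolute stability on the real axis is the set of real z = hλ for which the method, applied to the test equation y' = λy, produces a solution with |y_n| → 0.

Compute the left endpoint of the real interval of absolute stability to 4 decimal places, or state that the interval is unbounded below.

With y'=λy (z=hλ):
  y_{n+1} = y_n + z·[9/11·y_n + 2/11·y_{n+1}] ⇒ (1 − 2/11z)y_{n+1} = (1 + 9/11z)y_n
  ⇒ R(z) = (1 + 9/11z)/(1 − 2/11z).

Boundary: |R(x)|=1, x<0.
x=-0.42: |R|=0.6098
R=−1: 1+9/11x = −1+2/11x ⇒ -7/11x=2 ⇒ x=2/(-7/11)=-3.1429
Confirm numerically:
  x=-2.993: |R|=0.93824 <1
  x=-2.239: |R|=0.59123 <1
  x=-1.866: |R|=0.39329 <1
  x=-1.480: |R|=0.16619 <1
  x=-3.631: |R|=1.18711 >1
  x=-3.550: |R|=1.15746 >1
  x=-3.542: |R|=1.15450 >1
So |R|<1 on (-3.1429, 0).

left endpoint -3.1429.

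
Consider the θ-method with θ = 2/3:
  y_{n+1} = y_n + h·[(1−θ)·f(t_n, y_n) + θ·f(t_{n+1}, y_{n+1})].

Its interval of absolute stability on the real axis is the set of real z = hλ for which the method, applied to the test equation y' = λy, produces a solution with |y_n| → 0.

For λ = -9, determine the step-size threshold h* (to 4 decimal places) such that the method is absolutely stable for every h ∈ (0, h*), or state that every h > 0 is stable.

With y'=λy (z=hλ):
  y_{n+1} = y_n + z·[1/3·y_n + 2/3·y_{n+1}] ⇒ (1 − 2/3z)y_{n+1} = (1 + 1/3z)y_n
  so R(z) = (1 + 1/3z)/(1 − 2/3z).

Need |R(x)|<1, x<0.
x=-1.22: |R|=0.3272
x=-2: |R|=0.1429
x=-10: |R|=0.3043
x=-100: |R|=0.4778
θ=2/3≥1/2 ⇒ |1+1/3x|<|1−2/3x| ∀x<0 ⇒ stable on all of ℝ⁻.

unbounded; (−∞, 0). Any h>0 works for λ=-9.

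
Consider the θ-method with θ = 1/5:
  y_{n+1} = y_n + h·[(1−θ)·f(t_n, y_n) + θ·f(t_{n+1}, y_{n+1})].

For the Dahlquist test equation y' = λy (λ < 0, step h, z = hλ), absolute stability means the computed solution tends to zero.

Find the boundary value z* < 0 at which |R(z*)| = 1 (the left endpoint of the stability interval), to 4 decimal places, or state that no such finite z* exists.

left endpoint -3.3333.

Set f=λy, z=hλ:
  y_{n+1} = y_n + z·[4/5·y_n + 1/5·y_{n+1}] ⇒ (1 − 1/5z)y_{n+1} = (1 + 4/5z)y_n
  R(z) = (1 + 4/5z)/(1 − 1/5z).

Need |R(x)|<1, x<0.
x=-1.48: |R|=0.1420
R=−1: 1+4/5x = −1+1/5x ⇒ -3/5x=2 ⇒ x=2/(-3/5)=-3.3333
Confirm numerically:
  x=-3.222: |R|=0.95938 <1
  x=-2.134: |R|=0.49565 <1
  x=-1.835: |R|=0.34236 <1
  x=-1.625: |R|=0.22642 <1
  x=-3.913: |R|=1.19511 >1
  x=-3.789: |R|=1.15554 >1
Interval (-3.3333, 0).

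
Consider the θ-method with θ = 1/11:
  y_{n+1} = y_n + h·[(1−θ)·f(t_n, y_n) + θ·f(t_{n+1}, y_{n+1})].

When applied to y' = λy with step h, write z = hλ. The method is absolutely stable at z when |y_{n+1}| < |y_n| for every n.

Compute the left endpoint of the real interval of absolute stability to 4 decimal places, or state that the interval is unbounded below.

left endpoint -2.4444.

Test eqn y'=λy, z=hλ:
  y_{n+1} = y_n + z·[10/11·y_n + 1/11·y_{n+1}] ⇒ (1 − 1/11z)y_{n+1} = (1 + 10/11z)y_n
  Hence R(z) = (1 + 10/11z)/(1 − 1/11z).

Need |R(x)|<1, x<0.
x=-1.5: |R|=0.3200
R=−1: 1+10/11x = −1+1/11x ⇒ -9/11x=2 ⇒ x=2/(-9/11)=-2.4444
Confirm numerically:
  x=-2.123: |R|=0.77955 <1
  x=-2.092: |R|=0.75771 <1
  x=-2.008: |R|=0.69803 <1
  x=-2.921: |R|=1.30810 >1
  x=-2.714: |R|=1.17690 >1
  x=-2.475: |R|=1.02041 >1
Interval (-2.4444, 0).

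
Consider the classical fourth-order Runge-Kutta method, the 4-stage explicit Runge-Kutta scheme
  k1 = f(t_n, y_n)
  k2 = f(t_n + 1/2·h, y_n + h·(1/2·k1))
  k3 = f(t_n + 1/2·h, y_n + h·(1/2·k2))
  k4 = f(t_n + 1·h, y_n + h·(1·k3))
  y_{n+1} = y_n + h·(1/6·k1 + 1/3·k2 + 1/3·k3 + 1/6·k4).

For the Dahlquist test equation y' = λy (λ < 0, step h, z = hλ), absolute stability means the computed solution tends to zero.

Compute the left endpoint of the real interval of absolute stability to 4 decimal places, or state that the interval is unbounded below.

On y'=λy, z=hλ:
  order 4, 4-stage ⇒ R(z)=1+z+z^2/2+z^3/6+z^4/24
  (e.g. R(-1.15)=0.33065, |R|=0.33065)

Find x<0 with |R(x)|<1.
x=-1.15: |R|=0.3306
|R(-2.01)|=0.3367 |R(-1.87)|=0.2981 |R(-1.58)|=0.2705
Bisect:
  x_lo=-3.1477 |R|=1.6988  x_hi=-0.0791 |R|=0.9239
  mid=-1.61343 |R|=0.27050 →hi
  mid=-2.38058 |R|=0.54268 →hi
  mid=-2.76416 |R|=0.96860 →hi
  mid=-2.95595 |R|=1.28929 →lo
  mid=-2.86005 |R|=1.11869 →lo
  mid=-2.81211 |R|=1.04118 →lo
  mid=-2.78813 |R|=1.00429 →lo
  mid=-2.77615 |R|=0.98630 →hi
  ...
  [-2.78532,-2.78514] ⇒ x*=-2.7853
So |R|<1 on (-2.7853, 0).

z* = -2.7853.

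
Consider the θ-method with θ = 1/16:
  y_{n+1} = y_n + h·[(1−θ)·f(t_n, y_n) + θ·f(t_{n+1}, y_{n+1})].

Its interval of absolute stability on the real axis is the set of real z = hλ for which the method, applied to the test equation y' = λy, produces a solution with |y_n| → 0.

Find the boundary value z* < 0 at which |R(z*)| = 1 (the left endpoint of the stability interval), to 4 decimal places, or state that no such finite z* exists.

left endpoint -2.2857.

Set f=λy, z=hλ:
  y_{n+1} = y_n + z·[15/16·y_n + 1/16·y_{n+1}] ⇒ (1 − 1/16z)y_{n+1} = (1 + 15/16z)y_n
  ⇒ R(z) = (1 + 15/16z)/(1 − 1/16z).

Boundary: |R(x)|=1, x<0.
x=-1.17: |R|=0.0903
R=−1: 1+15/16x = −1+1/16x ⇒ -7/8x=2 ⇒ x=2/(-7/8)=-2.2857
Confirm numerically:
  x=-1.749: |R|=0.57665 <1
  x=-1.610: |R|=0.46281 <1
  x=-1.376: |R|=0.26703 <1
  x=-2.366: |R|=1.06120 >1
  x=-2.342: |R|=1.04296 >1
So |R|<1 on (-2.2857, 0).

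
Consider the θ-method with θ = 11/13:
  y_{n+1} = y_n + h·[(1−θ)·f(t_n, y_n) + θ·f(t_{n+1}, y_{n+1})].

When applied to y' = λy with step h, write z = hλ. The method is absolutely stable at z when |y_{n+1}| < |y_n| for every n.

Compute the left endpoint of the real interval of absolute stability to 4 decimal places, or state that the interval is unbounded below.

unbounded; (−∞, 0).

With y'=λy (z=hλ):
  y_{n+1} = y_n + z·[2/13·y_n + 11/13·y_{n+1}] ⇒ (1 − 11/13z)y_{n+1} = (1 + 2/13z)y_n
  ⇒ R(z) = (1 + 2/13z)/(1 − 11/13z).

Solve |R(x)|<1 on ℝ⁻.
x=-1.39: |R|=0.3613
x=-2: |R|=0.2571
x=-10: |R|=0.0569
x=-100: |R|=0.1680
θ=11/13≥1/2 ⇒ |1+2/13x|<|1−11/13x| ∀x<0 ⇒ unbounded interval.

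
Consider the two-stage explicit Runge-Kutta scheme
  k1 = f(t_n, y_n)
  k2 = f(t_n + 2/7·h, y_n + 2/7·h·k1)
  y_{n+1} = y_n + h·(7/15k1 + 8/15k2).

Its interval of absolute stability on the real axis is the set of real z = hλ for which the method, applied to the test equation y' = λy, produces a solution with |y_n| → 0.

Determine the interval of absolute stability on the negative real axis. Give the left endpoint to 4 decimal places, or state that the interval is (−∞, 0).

(-6.5625, 0).

Test eqn y'=λy, z=hλ:
  k1=λy_n ⇒ h·k1=z·y_n;  k2=λ(1+2/7z)y_n ⇒ h·k2=z(1+2/7z)y_n
  y_{n+1}/y_n = 1 + 7/15z + 8/15z(1+2/7z) = 1 + z + 16/105z²
  R(z) = 1 + z + 16/105z².

Solve |R(x)|<1 on ℝ⁻.
x=-1.65: |R|=0.2351
R=1: x+16/105x²=0 ⇒ x=−105/16=-6.5625; min R=1−1/(4·16/105)=-0.6406>−1
Confirm numerically:
  x=-4.304: |R|=0.48123 <1
  x=-3.725: |R|=0.61062 <1
  x=-2.901: |R|=0.61859 <1
  x=-2.706: |R|=0.59020 <1
  x=-6.982: |R|=1.44632 >1
  x=-6.587: |R|=1.02459 >1
Interval (-6.5625, 0).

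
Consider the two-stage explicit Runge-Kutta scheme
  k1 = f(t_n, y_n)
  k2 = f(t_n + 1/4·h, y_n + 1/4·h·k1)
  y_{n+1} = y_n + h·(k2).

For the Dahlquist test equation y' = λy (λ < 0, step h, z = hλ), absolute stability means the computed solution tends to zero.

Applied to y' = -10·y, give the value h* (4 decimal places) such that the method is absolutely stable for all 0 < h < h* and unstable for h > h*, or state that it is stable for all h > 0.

(-4.0000,0); λ=-10 ⇒ h* = (4)/10 = 0.4000.

With y'=λy (z=hλ):
  k1=λy_n ⇒ h·k1=z·y_n;  k2=λ(1+1/4z)y_n ⇒ h·k2=z(1+1/4z)y_n
  y_{n+1}/y_n = 1 + z(1+1/4z) = 1 + z + 1/4z²
  R(z) = 1 + z + 1/4z².

Solve |R(x)|<1 on ℝ⁻.
x=-1.79: |R|=0.0110
R=1: x+1/4x²=0 ⇒ x=−4=-4.0000; min R=1−1/(4·1/4)=0.0000>−1
Confirm numerically:
  x=-3.715: |R|=0.73531 <1
  x=-3.371: |R|=0.46991 <1
  x=-3.305: |R|=0.42576 <1
  x=-2.436: |R|=0.04752 <1
  x=-4.372: |R|=1.40660 >1
  x=-4.271: |R|=1.28936 >1
  x=-4.038: |R|=1.03836 >1
Stable set (-4.0000, 0).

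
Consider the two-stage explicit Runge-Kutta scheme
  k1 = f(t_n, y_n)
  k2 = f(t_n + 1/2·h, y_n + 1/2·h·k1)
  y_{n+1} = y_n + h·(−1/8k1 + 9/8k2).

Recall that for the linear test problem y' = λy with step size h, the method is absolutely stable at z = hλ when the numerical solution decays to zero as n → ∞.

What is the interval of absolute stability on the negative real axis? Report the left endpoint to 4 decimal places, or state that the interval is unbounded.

(-1.7778, 0).

With y'=λy (z=hλ):
  k1=λy_n ⇒ h·k1=z·y_n;  k2=λ(1+1/2z)y_n ⇒ h·k2=z(1+1/2z)y_n
  y_{n+1}/y_n = 1 − 1/8z + 9/8z(1+1/2z) = 1 + z + 9/16z²
  Hence R(z) = 1 + z + 9/16z².

Need |R(x)|<1, x<0.
x=-1.31: |R|=0.6553
R=1: x+9/16x²=0 ⇒ x=−16/9=-1.7778; min R=1−1/(4·9/16)=0.5556>−1
Confirm numerically:
  x=-1.121: |R|=0.58586 <1
  x=-0.843: |R|=0.55674 <1
  x=-0.811: |R|=0.55897 <1
  x=-2.273: |R|=1.63317 >1
  x=-2.254: |R|=1.60379 >1
Stable set (-1.7778, 0).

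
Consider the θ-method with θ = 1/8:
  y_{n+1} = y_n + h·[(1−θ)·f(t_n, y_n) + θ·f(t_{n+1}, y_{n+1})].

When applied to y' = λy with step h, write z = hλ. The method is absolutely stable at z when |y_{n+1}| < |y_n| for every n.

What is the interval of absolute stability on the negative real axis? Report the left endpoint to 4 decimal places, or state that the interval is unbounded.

Set f=λy, z=hλ:
  y_{n+1} = y_n + z·[7/8·y_n + 1/8·y_{n+1}] ⇒ (1 − 1/8z)y_{n+1} = (1 + 7/8z)y_n
  Hence R(z) = (1 + 7/8z)/(1 − 1/8z).

Need |R(x)|<1, x<0.
x=-1.46: |R|=0.2347
R=−1: 1+7/8x = −1+1/8x ⇒ -3/4x=2 ⇒ x=2/(-3/4)=-2.6667
Confirm numerically:
  x=-2.248: |R|=0.75488 <1
  x=-2.031: |R|=0.61978 <1
  x=-1.916: |R|=0.54578 <1
  x=-3.154: |R|=1.26215 >1
  x=-3.090: |R|=1.22904 >1
  x=-2.785: |R|=1.06583 >1
Interval (-2.6667, 0).

z∈(-2.6667,0).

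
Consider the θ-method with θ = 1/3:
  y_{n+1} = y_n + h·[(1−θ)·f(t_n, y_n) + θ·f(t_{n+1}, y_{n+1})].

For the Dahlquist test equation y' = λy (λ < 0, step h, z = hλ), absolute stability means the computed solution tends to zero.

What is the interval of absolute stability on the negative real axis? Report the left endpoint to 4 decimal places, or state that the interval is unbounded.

With y'=λy (z=hλ):
  y_{n+1} = y_n + z·[2/3·y_n + 1/3·y_{n+1}] ⇒ (1 − 1/3z)y_{n+1} = (1 + 2/3z)y_n
  ⇒ R(z) = (1 + 2/3z)/(1 − 1/3z).

Find x<0 with |R(x)|<1.
x=-0.95: |R|=0.2785
R=−1: 1+2/3x = −1+1/3x ⇒ -1/3x=2 ⇒ x=2/(-1/3)=-6.0000
Confirm numerically:
  x=-4.096: |R|=0.73168 <1
  x=-4.072: |R|=0.72738 <1
  x=-2.512: |R|=0.36720 <1
  x=-6.320: |R|=1.03433 >1
  x=-6.193: |R|=1.02099 >1
  x=-6.099: |R|=1.01088 >1
Stable set (-6.0000, 0).

(-6.0000, 0).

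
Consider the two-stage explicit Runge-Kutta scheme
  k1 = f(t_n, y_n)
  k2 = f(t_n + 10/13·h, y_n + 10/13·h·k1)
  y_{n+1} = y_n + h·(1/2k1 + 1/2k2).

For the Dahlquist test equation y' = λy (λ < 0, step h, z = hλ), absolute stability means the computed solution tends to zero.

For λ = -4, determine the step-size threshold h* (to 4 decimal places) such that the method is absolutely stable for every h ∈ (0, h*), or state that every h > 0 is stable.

(-2.6000,0); λ=-4 ⇒ h* = (13/5)/4 = 0.6500.

Set f=λy, z=hλ:
  k1=λy_n ⇒ h·k1=z·y_n;  k2=λ(1+10/13z)y_n ⇒ h·k2=z(1+10/13z)y_n
  y_{n+1}/y_n = 1 + 1/2z + 1/2z(1+10/13z) = 1 + z + 5/13z²
  Hence R(z) = 1 + z + 5/13z².

Find x<0 with |R(x)|<1.
x=-1.69: |R|=0.4085
R=1: x+5/13x²=0 ⇒ x=−13/5=-2.6000; min R=1−1/(4·5/13)=0.3500>−1
Confirm numerically:
  x=-2.531: |R|=0.93283 <1
  x=-2.156: |R|=0.63182 <1
  x=-1.188: |R|=0.35482 <1
  x=-1.140: |R|=0.35985 <1
  x=-2.987: |R|=1.44460 >1
  x=-2.724: |R|=1.12991 >1
Stable set (-2.6000, 0).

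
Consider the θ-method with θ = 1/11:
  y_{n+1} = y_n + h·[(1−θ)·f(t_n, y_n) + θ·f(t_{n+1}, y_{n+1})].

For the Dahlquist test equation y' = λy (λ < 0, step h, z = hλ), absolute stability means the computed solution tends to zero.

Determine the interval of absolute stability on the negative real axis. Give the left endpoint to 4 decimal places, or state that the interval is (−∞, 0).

(-2.4444, 0).

On y'=λy, z=hλ:
  y_{n+1} = y_n + z·[10/11·y_n + 1/11·y_{n+1}] ⇒ (1 − 1/11z)y_{n+1} = (1 + 10/11z)y_n
  Hence R(z) = (1 + 10/11z)/(1 − 1/11z).

Solve |R(x)|<1 on ℝ⁻.
x=-0.51: |R|=0.5126
R=−1: 1+10/11x = −1+1/11x ⇒ -9/11x=2 ⇒ x=2/(-9/11)=-2.4444
Confirm numerically:
  x=-2.421: |R|=0.98428 <1
  x=-2.138: |R|=0.79007 <1
  x=-1.816: |R|=0.55868 <1
  x=-1.093: |R|=0.00579 <1
  x=-2.930: |R|=1.31371 >1
  x=-2.900: |R|=1.29496 >1
Interval (-2.4444, 0).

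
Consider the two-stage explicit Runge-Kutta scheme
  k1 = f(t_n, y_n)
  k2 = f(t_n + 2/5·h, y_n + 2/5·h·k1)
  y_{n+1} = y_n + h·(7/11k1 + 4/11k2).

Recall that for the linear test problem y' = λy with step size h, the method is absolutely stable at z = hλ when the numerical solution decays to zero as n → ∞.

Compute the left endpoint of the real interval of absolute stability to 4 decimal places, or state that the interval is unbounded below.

z* = -6.8750.

With y'=λy (z=hλ):
  k1=λy_n ⇒ h·k1=z·y_n;  k2=λ(1+2/5z)y_n ⇒ h·k2=z(1+2/5z)y_n
  y_{n+1}/y_n = 1 + 7/11z + 4/11z(1+2/5z) = 1 + z + 8/55z²
  Hence R(z) = 1 + z + 8/55z².

Boundary: |R(x)|=1, x<0.
x=-0.62: |R|=0.4359
R=1: x+8/55x²=0 ⇒ x=−55/8=-6.8750; min R=1−1/(4·8/55)=-0.7188>−1
Confirm numerically:
  x=-5.911: |R|=0.17117 <1
  x=-5.853: |R|=0.12992 <1
  x=-3.736: |R|=0.70579 <1
  x=-3.562: |R|=0.71650 <1
  x=-7.358: |R|=1.51693 >1
  x=-7.072: |R|=1.20264 >1
  x=-7.049: |R|=1.17840 >1
Stable set (-6.8750, 0).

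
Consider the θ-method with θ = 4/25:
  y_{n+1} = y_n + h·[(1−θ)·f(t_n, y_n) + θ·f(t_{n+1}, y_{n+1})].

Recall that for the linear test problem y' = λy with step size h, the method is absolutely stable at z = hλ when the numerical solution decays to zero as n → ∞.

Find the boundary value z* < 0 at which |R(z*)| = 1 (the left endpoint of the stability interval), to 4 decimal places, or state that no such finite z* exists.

On y'=λy, z=hλ:
  y_{n+1} = y_n + z·[21/25·y_n + 4/25·y_{n+1}] ⇒ (1 − 4/25z)y_{n+1} = (1 + 21/25z)y_n
  so R(z) = (1 + 21/25z)/(1 − 4/25z).

Solve |R(x)|<1 on ℝ⁻.
x=-0.72: |R|=0.3544
R=−1: 1+21/25x = −1+4/25x ⇒ -17/25x=2 ⇒ x=2/(-17/25)=-2.9412
Confirm numerically:
  x=-1.867: |R|=0.43757 <1
  x=-1.854: |R|=0.42985 <1
  x=-1.323: |R|=0.09187 <1
  x=-3.480: |R|=1.23535 >1
  x=-3.441: |R|=1.21920 >1
  x=-3.379: |R|=1.19324 >1
Stable set (-2.9412, 0).

z* = -2.9412.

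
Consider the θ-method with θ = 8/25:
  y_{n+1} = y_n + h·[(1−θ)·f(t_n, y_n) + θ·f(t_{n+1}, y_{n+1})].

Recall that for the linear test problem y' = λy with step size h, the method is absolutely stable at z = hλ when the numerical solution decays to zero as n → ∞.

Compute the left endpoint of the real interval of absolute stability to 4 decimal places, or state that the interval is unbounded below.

On y'=λy, z=hλ:
  y_{n+1} = y_n + z·[17/25·y_n + 8/25·y_{n+1}] ⇒ (1 − 8/25z)y_{n+1} = (1 + 17/25z)y_n
  R(z) = (1 + 17/25z)/(1 − 8/25z).

Find x<0 with |R(x)|<1.
x=-1.09: |R|=0.1919
R=−1: 1+17/25x = −1+8/25x ⇒ -9/25x=2 ⇒ x=2/(-9/25)=-5.5556
Confirm numerically:
  x=-5.366: |R|=0.97489 <1
  x=-4.524: |R|=0.84828 <1
  x=-3.149: |R|=0.56848 <1
  x=-6.141: |R|=1.07108 >1
  x=-6.116: |R|=1.06823 >1
Interval (-5.5556, 0).

left endpoint -5.5556.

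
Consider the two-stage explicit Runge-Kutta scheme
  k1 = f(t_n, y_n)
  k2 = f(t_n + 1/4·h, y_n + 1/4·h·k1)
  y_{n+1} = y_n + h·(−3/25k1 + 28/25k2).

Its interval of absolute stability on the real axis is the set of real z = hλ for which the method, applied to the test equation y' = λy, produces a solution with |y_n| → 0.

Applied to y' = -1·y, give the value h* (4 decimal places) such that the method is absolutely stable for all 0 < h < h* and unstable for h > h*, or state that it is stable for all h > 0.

Set f=λy, z=hλ:
  k1=λy_n ⇒ h·k1=z·y_n;  k2=λ(1+1/4z)y_n ⇒ h·k2=z(1+1/4z)y_n
  y_{n+1}/y_n = 1 − 3/25z + 28/25z(1+1/4z) = 1 + z + 7/25z²
  ⇒ R(z) = 1 + z + 7/25z².

Find x<0 with |R(x)|<1.
x=-1.39: |R|=0.1510
R=1: x+7/25x²=0 ⇒ x=−25/7=-3.5714; min R=1−1/(4·7/25)=0.1071>−1
Confirm numerically:
  x=-2.883: |R|=0.44427 <1
  x=-2.066: |R|=0.12914 <1
  x=-1.887: |R|=0.11002 <1
  x=-3.917: |R|=1.37901 >1
  x=-3.692: |R|=1.12464 >1
Interval (-3.5714, 0).

(-3.5714,0); λ=-1 ⇒ h* = (25/7)/1 = 3.5714.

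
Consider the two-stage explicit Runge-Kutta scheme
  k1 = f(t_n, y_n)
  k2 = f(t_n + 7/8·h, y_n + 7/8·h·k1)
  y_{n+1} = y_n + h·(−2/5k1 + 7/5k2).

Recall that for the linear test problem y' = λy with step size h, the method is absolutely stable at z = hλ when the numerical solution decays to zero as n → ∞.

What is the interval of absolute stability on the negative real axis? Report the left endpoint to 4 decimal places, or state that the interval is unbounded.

(-0.8163, 0).

On y'=λy, z=hλ:
  k1=λy_n ⇒ h·k1=z·y_n;  k2=λ(1+7/8z)y_n ⇒ h·k2=z(1+7/8z)y_n
  y_{n+1}/y_n = 1 − 2/5z + 7/5z(1+7/8z) = 1 + z + 49/40z²
  ⇒ R(z) = 1 + z + 49/40z².

Solve |R(x)|<1 on ℝ⁻.
x=-0.77: |R|=0.9563
R=1: x+49/40x²=0 ⇒ x=−40/49=-0.8163; min R=1−1/(4·49/40)=0.7959>−1
Confirm numerically:
  x=-0.770: |R|=0.95630 <1
  x=-0.744: |R|=0.93408 <1
  x=-0.716: |R|=0.91200 <1
  x=-0.393: |R|=0.79620 <1
  x=-1.311: |R|=1.79443 >1
  x=-1.091: |R|=1.36709 >1
  x=-0.840: |R|=1.02436 >1
Stable set (-0.8163, 0).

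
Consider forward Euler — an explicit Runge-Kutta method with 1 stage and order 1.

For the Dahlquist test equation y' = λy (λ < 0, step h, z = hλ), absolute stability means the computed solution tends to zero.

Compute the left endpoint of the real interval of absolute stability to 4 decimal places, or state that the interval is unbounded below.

Test eqn y'=λy, z=hλ:
  order 1, 1-stage ⇒ R(z)=1+z
  (e.g. R(-1.6)=-0.60000, |R|=0.60000)

Need |R(x)|<1, x<0.
x=-1.6: |R|=0.6000
|R(-2.25)|=1.2500 |R(-1.99)|=0.9900 |R(-0.71)|=0.2900
Bisect:
  x_lo=-2.3263 |R|=1.3263  x_hi=-0.1401 |R|=0.8599
  mid=-1.23317 |R|=0.23317 →hi
  mid=-1.77973 |R|=0.77973 →hi
  mid=-2.05300 |R|=1.05300 →lo
  mid=-1.91637 |R|=0.91637 →hi
  mid=-1.98469 |R|=0.98469 →hi
  mid=-2.01884 |R|=1.01884 →lo
  mid=-2.00176 |R|=1.00176 →lo
  mid=-1.99322 |R|=0.99322 →hi
  ...
  [-2.00003,-1.99990] ⇒ x*=-2.0000
Stable set (-2.0000, 0).

z* = -2.0000.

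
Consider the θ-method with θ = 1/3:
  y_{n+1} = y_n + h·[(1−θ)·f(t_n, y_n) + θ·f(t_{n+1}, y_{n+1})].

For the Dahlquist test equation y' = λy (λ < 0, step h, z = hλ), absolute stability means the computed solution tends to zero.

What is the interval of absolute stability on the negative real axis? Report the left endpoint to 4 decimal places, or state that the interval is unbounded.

(-6.0000, 0).

Set f=λy, z=hλ:
  y_{n+1} = y_n + z·[2/3·y_n + 1/3·y_{n+1}] ⇒ (1 − 1/3z)y_{n+1} = (1 + 2/3z)y_n
  ⇒ R(z) = (1 + 2/3z)/(1 − 1/3z).

Find x<0 with |R(x)|<1.
x=-1.1: |R|=0.1951
R=−1: 1+2/3x = −1+1/3x ⇒ -1/3x=2 ⇒ x=2/(-1/3)=-6.0000
Confirm numerically:
  x=-4.143: |R|=0.74003 <1
  x=-4.041: |R|=0.72177 <1
  x=-3.003: |R|=0.50075 <1
  x=-6.580: |R|=1.06054 >1
  x=-6.135: |R|=1.01478 >1
Interval (-6.0000, 0).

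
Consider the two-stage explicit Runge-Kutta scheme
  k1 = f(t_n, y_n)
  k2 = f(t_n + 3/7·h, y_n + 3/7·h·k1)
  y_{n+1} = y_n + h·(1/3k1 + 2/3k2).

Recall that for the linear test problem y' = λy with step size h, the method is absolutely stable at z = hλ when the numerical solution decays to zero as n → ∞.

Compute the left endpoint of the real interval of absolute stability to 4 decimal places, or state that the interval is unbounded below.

z* = -3.5000.

On y'=λy, z=hλ:
  k1=λy_n ⇒ h·k1=z·y_n;  k2=λ(1+3/7z)y_n ⇒ h·k2=z(1+3/7z)y_n
  y_{n+1}/y_n = 1 + 1/3z + 2/3z(1+3/7z) = 1 + z + 2/7z²
  Hence R(z) = 1 + z + 2/7z².

Need |R(x)|<1, x<0.
x=-0.5: |R|=0.5714
R=1: x+2/7x²=0 ⇒ x=−7/2=-3.5000; min R=1−1/(4·2/7)=0.1250>−1
Confirm numerically:
  x=-3.395: |R|=0.89815 <1
  x=-3.282: |R|=0.79558 <1
  x=-2.702: |R|=0.38394 <1
  x=-3.830: |R|=1.36111 >1
  x=-3.572: |R|=1.07348 >1
Stable set (-3.5000, 0).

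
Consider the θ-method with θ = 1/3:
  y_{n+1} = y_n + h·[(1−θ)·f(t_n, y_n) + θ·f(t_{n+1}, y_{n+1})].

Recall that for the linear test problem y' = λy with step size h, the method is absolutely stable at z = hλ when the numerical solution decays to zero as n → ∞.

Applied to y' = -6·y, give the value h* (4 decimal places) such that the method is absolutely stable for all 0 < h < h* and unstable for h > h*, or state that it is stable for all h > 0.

Test eqn y'=λy, z=hλ:
  y_{n+1} = y_n + z·[2/3·y_n + 1/3·y_{n+1}] ⇒ (1 − 1/3z)y_{n+1} = (1 + 2/3z)y_n
  Hence R(z) = (1 + 2/3z)/(1 − 1/3z).

Solve |R(x)|<1 on ℝ⁻.
x=-0.68: |R|=0.4457
R=−1: 1+2/3x = −1+1/3x ⇒ -1/3x=2 ⇒ x=2/(-1/3)=-6.0000
Confirm numerically:
  x=-3.293: |R|=0.56984 <1
  x=-2.997: |R|=0.49925 <1
  x=-2.819: |R|=0.45334 <1
  x=-6.352: |R|=1.03764 >1
  x=-6.060: |R|=1.00662 >1
So |R|<1 on (-6.0000, 0).

(-6.0000,0); λ=-6 ⇒ h* = (6)/6 = 1.0000.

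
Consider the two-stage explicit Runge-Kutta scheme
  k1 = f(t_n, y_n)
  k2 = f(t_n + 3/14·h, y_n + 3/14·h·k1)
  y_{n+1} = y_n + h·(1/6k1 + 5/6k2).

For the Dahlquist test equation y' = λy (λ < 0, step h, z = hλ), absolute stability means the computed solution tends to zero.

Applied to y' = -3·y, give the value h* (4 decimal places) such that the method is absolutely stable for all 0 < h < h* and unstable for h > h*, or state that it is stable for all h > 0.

On y'=λy, z=hλ:
  k1=λy_n ⇒ h·k1=z·y_n;  k2=λ(1+3/14z)y_n ⇒ h·k2=z(1+3/14z)y_n
  y_{n+1}/y_n = 1 + 1/6z + 5/6z(1+3/14z) = 1 + z + 5/28z²
  so R(z) = 1 + z + 5/28z².

Need |R(x)|<1, x<0.
x=-0.56: |R|=0.4960
R=1: x+5/28x²=0 ⇒ x=−28/5=-5.6000; min R=1−1/(4·5/28)=-0.4000>−1
Confirm numerically:
  x=-3.124: |R|=0.38125 <1
  x=-2.926: |R|=0.39716 <1
  x=-2.281: |R|=0.35190 <1
  x=-5.847: |R|=1.25789 >1
  x=-5.812: |R|=1.22003 >1
Interval (-5.6000, 0).

(-5.6000,0); λ=-3 ⇒ h* = (28/5)/3 = 1.8667.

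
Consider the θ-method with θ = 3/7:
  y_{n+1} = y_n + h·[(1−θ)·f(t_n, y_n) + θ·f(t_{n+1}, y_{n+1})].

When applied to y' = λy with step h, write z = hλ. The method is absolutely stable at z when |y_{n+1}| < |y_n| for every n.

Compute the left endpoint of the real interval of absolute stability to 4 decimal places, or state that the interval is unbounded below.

z* = -14.0000.

With y'=λy (z=hλ):
  y_{n+1} = y_n + z·[4/7·y_n + 3/7·y_{n+1}] ⇒ (1 − 3/7z)y_{n+1} = (1 + 4/7z)y_n
  so R(z) = (1 + 4/7z)/(1 − 3/7z).

Need |R(x)|<1, x<0.
x=-0.93: |R|=0.3350
R=−1: 1+4/7x = −1+3/7x ⇒ -1/7x=2 ⇒ x=2/(-1/7)=-14.0000
Confirm numerically:
  x=-13.822: |R|=0.99633 <1
  x=-10.693: |R|=0.91538 <1
  x=-9.453: |R|=0.87140 <1
  x=-14.512: |R|=1.01013 >1
  x=-14.445: |R|=1.00884 >1
  x=-14.142: |R|=1.00287 >1
Interval (-14.0000, 0).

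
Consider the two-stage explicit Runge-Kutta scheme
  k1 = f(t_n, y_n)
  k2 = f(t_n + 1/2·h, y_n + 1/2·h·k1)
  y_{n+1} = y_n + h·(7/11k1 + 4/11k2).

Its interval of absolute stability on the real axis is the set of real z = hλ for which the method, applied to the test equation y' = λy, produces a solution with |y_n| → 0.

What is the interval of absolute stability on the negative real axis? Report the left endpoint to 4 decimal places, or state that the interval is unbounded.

Test eqn y'=λy, z=hλ:
  k1=λy_n ⇒ h·k1=z·y_n;  k2=λ(1+1/2z)y_n ⇒ h·k2=z(1+1/2z)y_n
  y_{n+1}/y_n = 1 + 7/11z + 4/11z(1+1/2z) = 1 + z + 2/11z²
  Hence R(z) = 1 + z + 2/11z².

Solve |R(x)|<1 on ℝ⁻.
x=-1.75: |R|=0.1932
R=1: x+2/11x²=0 ⇒ x=−11/2=-5.5000; min R=1−1/(4·2/11)=-0.3750>−1
Confirm numerically:
  x=-5.186: |R|=0.70393 <1
  x=-5.109: |R|=0.63680 <1
  x=-4.216: |R|=0.01576 <1
  x=-3.060: |R|=0.35753 <1
  x=-6.064: |R|=1.62184 >1
  x=-5.887: |R|=1.41423 >1
  x=-5.871: |R|=1.39603 >1
So |R|<1 on (-5.5000, 0).

(-5.5000, 0).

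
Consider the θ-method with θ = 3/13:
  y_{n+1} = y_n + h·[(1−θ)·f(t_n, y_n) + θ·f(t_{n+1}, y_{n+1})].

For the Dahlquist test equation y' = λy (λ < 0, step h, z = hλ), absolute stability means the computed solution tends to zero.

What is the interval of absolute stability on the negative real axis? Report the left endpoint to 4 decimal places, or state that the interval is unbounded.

Set f=λy, z=hλ:
  y_{n+1} = y_n + z·[10/13·y_n + 3/13·y_{n+1}] ⇒ (1 − 3/13z)y_{n+1} = (1 + 10/13z)y_n
  R(z) = (1 + 10/13z)/(1 − 3/13z).

Boundary: |R(x)|=1, x<0.
x=-0.69: |R|=0.4048
R=−1: 1+10/13x = −1+3/13x ⇒ -7/13x=2 ⇒ x=2/(-7/13)=-3.7143
Confirm numerically:
  x=-3.515: |R|=0.94075 <1
  x=-3.069: |R|=0.79660 <1
  x=-2.606: |R|=0.62734 <1
  x=-2.420: |R|=0.55281 <1
  x=-4.278: |R|=1.15274 >1
  x=-3.845: |R|=1.03729 >1
  x=-3.805: |R|=1.02601 >1
Interval (-3.7143, 0).

(-3.7143, 0).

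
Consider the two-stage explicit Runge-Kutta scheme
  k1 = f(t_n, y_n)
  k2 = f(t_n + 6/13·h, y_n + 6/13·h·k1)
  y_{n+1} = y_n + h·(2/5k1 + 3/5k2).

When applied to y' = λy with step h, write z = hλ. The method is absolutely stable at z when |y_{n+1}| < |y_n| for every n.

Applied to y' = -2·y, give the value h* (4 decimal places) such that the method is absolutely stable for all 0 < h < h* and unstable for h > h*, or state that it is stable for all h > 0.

(-3.6111,0); λ=-2 ⇒ h* = (65/18)/2 = 1.8056.

Test eqn y'=λy, z=hλ:
  k1=λy_n ⇒ h·k1=z·y_n;  k2=λ(1+6/13z)y_n ⇒ h·k2=z(1+6/13z)y_n
  y_{n+1}/y_n = 1 + 2/5z + 3/5z(1+6/13z) = 1 + z + 18/65z²
  ⇒ R(z) = 1 + z + 18/65z².

Need |R(x)|<1, x<0.
x=-0.35: |R|=0.6839
R=1: x+18/65x²=0 ⇒ x=−65/18=-3.6111; min R=1−1/(4·18/65)=0.0972>−1
Confirm numerically:
  x=-3.564: |R|=0.95350 <1
  x=-3.353: |R|=0.76034 <1
  x=-1.795: |R|=0.09725 <1
  x=-4.058: |R|=1.50219 >1
  x=-3.929: |R|=1.34587 >1
  x=-3.634: |R|=1.02303 >1
Interval (-3.6111, 0).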